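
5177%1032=17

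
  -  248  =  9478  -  9726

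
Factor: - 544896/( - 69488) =2^3*3^2*11^1 * 101^ ( - 1 ) = 792/101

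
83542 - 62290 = 21252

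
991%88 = 23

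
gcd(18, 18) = 18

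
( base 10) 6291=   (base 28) 80J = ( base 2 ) 1100010010011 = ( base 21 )E5C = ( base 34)5f1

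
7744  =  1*7744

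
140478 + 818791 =959269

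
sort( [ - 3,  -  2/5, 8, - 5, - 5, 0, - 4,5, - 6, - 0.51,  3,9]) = [ - 6, - 5, - 5, - 4, - 3 , - 0.51, - 2/5,  0, 3, 5,8, 9]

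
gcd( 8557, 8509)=1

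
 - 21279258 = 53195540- 74474798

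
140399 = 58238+82161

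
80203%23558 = 9529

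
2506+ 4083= 6589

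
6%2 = 0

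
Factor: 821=821^1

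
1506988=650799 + 856189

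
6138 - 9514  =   - 3376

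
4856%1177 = 148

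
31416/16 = 3927/2 = 1963.50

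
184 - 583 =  - 399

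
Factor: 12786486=2^1*3^1*2131081^1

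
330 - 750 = -420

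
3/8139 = 1/2713 = 0.00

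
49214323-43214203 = 6000120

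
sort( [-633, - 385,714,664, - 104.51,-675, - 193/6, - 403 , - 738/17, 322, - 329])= [ - 675, - 633, - 403, - 385, - 329, - 104.51, - 738/17, - 193/6, 322,664, 714]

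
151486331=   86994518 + 64491813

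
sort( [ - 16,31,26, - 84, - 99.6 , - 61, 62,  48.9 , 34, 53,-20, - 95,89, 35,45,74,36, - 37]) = [ - 99.6, - 95, - 84,-61, - 37, - 20, - 16 , 26,31 , 34,35 , 36,45, 48.9, 53,62,74, 89]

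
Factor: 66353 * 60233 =3996640249 =7^1*29^1 *31^1*67^1*9479^1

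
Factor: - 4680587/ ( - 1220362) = 2^( - 1 )*11^( - 1) * 13^(- 1 )*17^( - 1 )*251^ ( - 1) * 4680587^1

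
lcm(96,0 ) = 0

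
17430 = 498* 35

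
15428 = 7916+7512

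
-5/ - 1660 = 1/332 = 0.00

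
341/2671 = 341/2671 = 0.13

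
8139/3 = 2713=2713.00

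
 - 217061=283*(  -  767 )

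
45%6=3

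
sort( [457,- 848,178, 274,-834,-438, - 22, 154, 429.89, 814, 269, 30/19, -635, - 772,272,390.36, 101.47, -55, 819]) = [ - 848, - 834 , - 772, - 635,  -  438, - 55, - 22, 30/19, 101.47,154, 178, 269, 272,  274 , 390.36, 429.89, 457 , 814,819 ]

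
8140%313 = 2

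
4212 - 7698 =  - 3486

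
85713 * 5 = 428565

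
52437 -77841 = - 25404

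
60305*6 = 361830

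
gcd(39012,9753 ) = 9753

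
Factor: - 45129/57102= - 49/62 = - 2^( - 1)*7^2*31^( - 1) 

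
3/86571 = 1/28857 = 0.00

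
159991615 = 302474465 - 142482850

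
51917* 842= 43714114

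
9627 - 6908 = 2719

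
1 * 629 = 629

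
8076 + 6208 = 14284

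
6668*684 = 4560912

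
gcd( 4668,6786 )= 6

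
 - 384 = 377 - 761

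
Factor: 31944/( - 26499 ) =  - 2^3*11^1*73^( - 1 ) = - 88/73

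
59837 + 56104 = 115941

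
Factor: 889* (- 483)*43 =-3^1*7^2*23^1*43^1  *127^1 = - 18463641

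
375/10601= 375/10601 = 0.04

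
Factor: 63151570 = 2^1 * 5^1*73^1  *  86509^1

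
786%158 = 154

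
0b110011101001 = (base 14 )12c1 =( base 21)7a8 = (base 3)11112102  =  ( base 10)3305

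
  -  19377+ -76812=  - 96189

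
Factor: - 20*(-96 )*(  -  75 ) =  - 144000 =- 2^7*3^2*5^3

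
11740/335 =2348/67 = 35.04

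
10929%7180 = 3749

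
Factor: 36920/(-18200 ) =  - 71/35= - 5^(- 1 )*7^(  -  1)*71^1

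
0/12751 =0 = 0.00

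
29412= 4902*6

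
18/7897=18/7897 =0.00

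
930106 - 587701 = 342405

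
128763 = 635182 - 506419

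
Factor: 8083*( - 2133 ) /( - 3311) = 3^3*7^ ( - 1 )*11^ ( - 1 )*43^( - 1 )*59^1 *79^1* 137^1  =  17241039/3311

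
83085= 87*955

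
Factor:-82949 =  - 109^1*761^1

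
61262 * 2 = 122524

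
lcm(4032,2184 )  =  52416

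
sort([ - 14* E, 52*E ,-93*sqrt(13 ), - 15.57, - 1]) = [ - 93 * sqrt(13), - 14*E , - 15.57, - 1, 52*E ] 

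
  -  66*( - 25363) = 1673958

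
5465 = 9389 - 3924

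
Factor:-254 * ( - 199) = 2^1*127^1 * 199^1 = 50546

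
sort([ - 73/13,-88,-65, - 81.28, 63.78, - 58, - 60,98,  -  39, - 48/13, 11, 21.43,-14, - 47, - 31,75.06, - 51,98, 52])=[ - 88, - 81.28, - 65, - 60,-58, - 51, - 47, - 39,  -  31,-14, - 73/13, - 48/13, 11, 21.43,52,63.78,75.06,98,98 ]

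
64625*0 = 0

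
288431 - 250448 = 37983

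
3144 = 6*524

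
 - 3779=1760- 5539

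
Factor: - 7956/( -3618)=2^1*3^( - 1 ) * 13^1*17^1* 67^(  -  1) = 442/201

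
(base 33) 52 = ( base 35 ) 4r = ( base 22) 7d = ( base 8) 247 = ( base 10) 167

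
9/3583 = 9/3583 = 0.00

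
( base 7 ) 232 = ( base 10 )121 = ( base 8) 171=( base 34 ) 3j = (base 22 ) 5b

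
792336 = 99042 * 8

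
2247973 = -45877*( - 49)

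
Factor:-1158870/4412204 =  - 2^(  -  1) * 3^1*5^1*307^ ( - 1)*3593^( - 1)*38629^1 = - 579435/2206102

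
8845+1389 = 10234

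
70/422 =35/211 =0.17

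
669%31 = 18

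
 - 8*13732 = -109856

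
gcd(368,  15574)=2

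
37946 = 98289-60343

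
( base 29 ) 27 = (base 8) 101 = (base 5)230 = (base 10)65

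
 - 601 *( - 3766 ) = 2263366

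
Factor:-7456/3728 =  - 2=- 2^1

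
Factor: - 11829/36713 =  - 3^1*3943^1*36713^(-1)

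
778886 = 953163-174277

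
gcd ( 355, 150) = 5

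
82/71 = 1 + 11/71= 1.15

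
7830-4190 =3640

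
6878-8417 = - 1539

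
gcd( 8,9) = 1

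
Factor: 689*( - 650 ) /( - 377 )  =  34450/29 = 2^1*5^2*13^1*29^(-1 )*53^1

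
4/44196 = 1/11049 = 0.00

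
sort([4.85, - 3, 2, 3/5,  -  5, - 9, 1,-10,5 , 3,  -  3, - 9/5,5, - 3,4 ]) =[ - 10,-9, - 5, - 3, - 3, - 3, - 9/5,3/5,1,2,3, 4,4.85,5, 5 ] 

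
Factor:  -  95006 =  - 2^1*67^1*709^1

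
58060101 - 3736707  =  54323394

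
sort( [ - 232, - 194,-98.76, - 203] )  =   [ - 232, - 203 , - 194, - 98.76 ]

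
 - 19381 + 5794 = -13587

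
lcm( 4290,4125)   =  107250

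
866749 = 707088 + 159661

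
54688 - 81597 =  - 26909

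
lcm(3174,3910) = 269790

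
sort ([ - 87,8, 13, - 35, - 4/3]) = [ - 87, - 35, - 4/3,8,13] 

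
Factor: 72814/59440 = 49/40=2^( - 3 )*5^( - 1)*7^2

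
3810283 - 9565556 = -5755273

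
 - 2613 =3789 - 6402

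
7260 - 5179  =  2081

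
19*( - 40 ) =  - 760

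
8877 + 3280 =12157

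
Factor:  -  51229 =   -  51229^1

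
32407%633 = 124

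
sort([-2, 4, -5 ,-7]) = [  -  7,  -  5 , - 2,4]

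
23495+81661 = 105156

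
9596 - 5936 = 3660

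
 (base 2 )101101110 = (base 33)B3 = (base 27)df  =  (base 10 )366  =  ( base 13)222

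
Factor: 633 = 3^1*211^1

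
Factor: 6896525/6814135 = 1379305/1362827 = 5^1 * 19^1*109^( - 1)*12503^( - 1)*14519^1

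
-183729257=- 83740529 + -99988728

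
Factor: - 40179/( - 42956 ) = 2^( - 2 )* 3^1* 59^1*227^1*10739^( - 1)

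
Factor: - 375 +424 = 7^2= 49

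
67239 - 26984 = 40255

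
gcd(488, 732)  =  244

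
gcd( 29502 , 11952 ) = 18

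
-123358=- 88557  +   - 34801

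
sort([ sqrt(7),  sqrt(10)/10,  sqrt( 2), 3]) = [ sqrt (10)/10,sqrt( 2 ),  sqrt( 7 ),3]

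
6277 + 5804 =12081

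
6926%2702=1522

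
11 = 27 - 16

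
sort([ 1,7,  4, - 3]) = [ - 3, 1 , 4,7]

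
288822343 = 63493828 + 225328515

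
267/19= 267/19 = 14.05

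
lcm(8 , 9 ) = 72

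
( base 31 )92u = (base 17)1D43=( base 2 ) 10001000100101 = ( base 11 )6627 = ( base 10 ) 8741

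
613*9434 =5783042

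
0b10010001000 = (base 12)808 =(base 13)6B3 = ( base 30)18k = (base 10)1160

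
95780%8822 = 7560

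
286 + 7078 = 7364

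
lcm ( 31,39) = 1209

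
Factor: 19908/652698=2^1*3^( - 3)* 7^1*17^( - 1) = 14/459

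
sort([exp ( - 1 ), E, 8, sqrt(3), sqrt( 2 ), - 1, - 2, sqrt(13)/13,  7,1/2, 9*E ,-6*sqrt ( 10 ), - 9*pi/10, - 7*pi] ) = [-7 * pi, - 6*sqrt(10), - 9*pi/10, -2,  -  1, sqrt( 13)/13,exp( - 1),1/2, sqrt( 2 ), sqrt( 3 ),E,7, 8, 9*E]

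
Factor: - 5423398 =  - 2^1*19^1 * 41^1*59^2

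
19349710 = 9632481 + 9717229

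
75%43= 32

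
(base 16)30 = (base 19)2a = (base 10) 48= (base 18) 2C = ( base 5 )143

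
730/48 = 15 + 5/24  =  15.21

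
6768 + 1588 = 8356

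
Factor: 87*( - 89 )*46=-356178 = - 2^1*3^1 * 23^1*29^1*89^1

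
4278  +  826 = 5104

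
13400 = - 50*( - 268) 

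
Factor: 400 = 2^4 *5^2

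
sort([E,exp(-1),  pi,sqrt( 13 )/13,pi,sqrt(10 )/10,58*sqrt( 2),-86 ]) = [- 86,sqrt(13) /13, sqrt( 10)/10 , exp( - 1),  E,pi,pi , 58*sqrt( 2 )] 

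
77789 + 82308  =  160097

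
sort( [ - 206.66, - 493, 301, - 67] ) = [ - 493, - 206.66 , - 67, 301 ]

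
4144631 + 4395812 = 8540443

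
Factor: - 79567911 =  - 3^2*8840879^1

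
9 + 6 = 15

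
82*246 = 20172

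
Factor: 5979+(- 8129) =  - 2^1*5^2*43^1=- 2150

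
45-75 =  - 30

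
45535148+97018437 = 142553585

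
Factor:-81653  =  -11^1*13^1 * 571^1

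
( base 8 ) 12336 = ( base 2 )1010011011110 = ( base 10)5342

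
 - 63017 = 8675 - 71692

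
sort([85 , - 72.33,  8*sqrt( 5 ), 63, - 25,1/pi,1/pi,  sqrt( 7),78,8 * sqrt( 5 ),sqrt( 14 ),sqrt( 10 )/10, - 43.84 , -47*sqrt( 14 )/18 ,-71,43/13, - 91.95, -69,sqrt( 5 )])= [ - 91.95,-72.33 , - 71,-69, - 43.84, - 25 ,-47*sqrt(14) /18,sqrt(10 ) /10 , 1/pi,  1/pi,sqrt ( 5), sqrt(7),43/13, sqrt( 14 ), 8*sqrt( 5 ),  8*sqrt(5 ), 63,78, 85 ] 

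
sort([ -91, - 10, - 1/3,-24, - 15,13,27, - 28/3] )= [ - 91, - 24, - 15, - 10, - 28/3, - 1/3,13, 27 ] 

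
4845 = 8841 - 3996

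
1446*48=69408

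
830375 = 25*33215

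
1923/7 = 274 + 5/7 = 274.71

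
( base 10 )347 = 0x15b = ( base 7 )1004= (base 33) AH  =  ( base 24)eb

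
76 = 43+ 33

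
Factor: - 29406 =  - 2^1 *3^1*13^2*29^1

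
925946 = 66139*14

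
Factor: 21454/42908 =1/2 = 2^(- 1)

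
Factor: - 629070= - 2^1*3^1* 5^1*13^1*1613^1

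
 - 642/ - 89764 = 321/44882 = 0.01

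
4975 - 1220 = 3755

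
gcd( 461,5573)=1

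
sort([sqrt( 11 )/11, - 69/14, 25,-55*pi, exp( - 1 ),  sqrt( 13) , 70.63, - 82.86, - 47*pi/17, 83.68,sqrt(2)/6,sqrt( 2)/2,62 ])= [-55*pi, - 82.86,  -  47*pi/17, - 69/14,sqrt(2 )/6,sqrt( 11)/11,exp ( - 1), sqrt(2)/2, sqrt( 13 ),25,  62,70.63,83.68] 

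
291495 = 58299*5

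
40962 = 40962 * 1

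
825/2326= 825/2326=0.35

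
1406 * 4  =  5624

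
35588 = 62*574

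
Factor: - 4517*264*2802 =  - 3341351376 = - 2^4*3^2 * 11^1 * 467^1*4517^1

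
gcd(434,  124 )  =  62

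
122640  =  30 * 4088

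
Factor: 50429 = 211^1*239^1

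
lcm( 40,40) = 40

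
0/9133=0 = 0.00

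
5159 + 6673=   11832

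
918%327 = 264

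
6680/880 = 7 + 13/22 = 7.59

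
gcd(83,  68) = 1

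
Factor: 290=2^1*5^1*29^1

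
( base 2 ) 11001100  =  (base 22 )96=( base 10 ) 204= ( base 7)411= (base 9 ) 246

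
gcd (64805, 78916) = 1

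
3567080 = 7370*484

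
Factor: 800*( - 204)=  - 2^7*3^1*5^2*17^1 =- 163200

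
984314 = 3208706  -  2224392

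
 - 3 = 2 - 5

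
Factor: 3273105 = 3^1 *5^1*11^1 *83^1 *239^1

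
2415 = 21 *115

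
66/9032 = 33/4516 = 0.01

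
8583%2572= 867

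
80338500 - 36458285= 43880215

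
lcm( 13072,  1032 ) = 39216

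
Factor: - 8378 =  -  2^1*59^1 * 71^1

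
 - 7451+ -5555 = -13006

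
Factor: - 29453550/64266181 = -4207650/9180883 = - 2^1 * 3^1*5^2*28051^1*9180883^ ( - 1 )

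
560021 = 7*80003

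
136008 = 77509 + 58499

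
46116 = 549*84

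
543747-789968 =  - 246221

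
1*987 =987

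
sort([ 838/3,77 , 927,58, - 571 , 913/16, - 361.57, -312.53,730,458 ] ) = [ - 571, -361.57, - 312.53,913/16, 58, 77, 838/3,458, 730, 927]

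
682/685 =682/685 =1.00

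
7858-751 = 7107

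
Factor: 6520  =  2^3 * 5^1 * 163^1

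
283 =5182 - 4899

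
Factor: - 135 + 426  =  3^1*97^1 = 291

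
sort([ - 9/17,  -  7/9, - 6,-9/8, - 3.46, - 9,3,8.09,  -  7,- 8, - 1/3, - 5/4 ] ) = [ - 9, - 8, - 7, - 6, - 3.46,- 5/4, - 9/8,  -  7/9, - 9/17,-1/3,3,8.09 ] 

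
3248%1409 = 430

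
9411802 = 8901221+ 510581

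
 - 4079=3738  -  7817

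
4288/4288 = 1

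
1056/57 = 352/19=18.53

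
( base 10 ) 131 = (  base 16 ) 83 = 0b10000011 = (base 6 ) 335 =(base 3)11212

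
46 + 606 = 652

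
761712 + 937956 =1699668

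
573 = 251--322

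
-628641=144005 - 772646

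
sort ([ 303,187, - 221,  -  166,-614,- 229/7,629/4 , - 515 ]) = [ - 614,  -  515, - 221 ,-166 , - 229/7,629/4,187,  303 ] 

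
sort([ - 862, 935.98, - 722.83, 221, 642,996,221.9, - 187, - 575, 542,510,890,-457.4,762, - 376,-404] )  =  [  -  862, - 722.83, - 575, - 457.4, -404, - 376,-187 , 221, 221.9 , 510 , 542,642, 762, 890, 935.98,996] 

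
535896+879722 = 1415618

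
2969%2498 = 471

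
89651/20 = 4482  +  11/20  =  4482.55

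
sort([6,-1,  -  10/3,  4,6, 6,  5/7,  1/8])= [ - 10/3, - 1,1/8, 5/7, 4,6, 6, 6 ]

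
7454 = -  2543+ 9997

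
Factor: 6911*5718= 39517098 = 2^1 * 3^1*953^1*6911^1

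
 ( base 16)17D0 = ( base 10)6096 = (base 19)GGG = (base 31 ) 6AK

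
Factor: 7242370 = 2^1*5^1 *449^1*1613^1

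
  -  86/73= - 2 + 60/73  =  - 1.18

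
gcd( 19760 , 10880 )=80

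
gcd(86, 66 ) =2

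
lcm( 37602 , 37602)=37602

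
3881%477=65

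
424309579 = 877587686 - 453278107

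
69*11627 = 802263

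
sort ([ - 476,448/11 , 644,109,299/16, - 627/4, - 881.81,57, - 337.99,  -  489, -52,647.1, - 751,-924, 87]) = [ -924, -881.81,-751, - 489, - 476,  -  337.99,- 627/4, - 52,299/16, 448/11, 57,87,109,644,647.1] 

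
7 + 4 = 11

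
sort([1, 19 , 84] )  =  [1, 19 , 84]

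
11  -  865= - 854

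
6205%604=165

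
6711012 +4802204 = 11513216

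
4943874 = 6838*723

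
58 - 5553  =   -5495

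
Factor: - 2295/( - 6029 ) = 3^3*5^1 * 17^1* 6029^( - 1)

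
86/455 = 86/455=0.19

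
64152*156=10007712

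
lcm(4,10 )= 20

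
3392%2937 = 455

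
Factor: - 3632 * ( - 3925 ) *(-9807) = - 2^4*3^1*5^2 *7^1*157^1*227^1  *467^1=- 139804669200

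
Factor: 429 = 3^1*11^1*13^1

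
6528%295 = 38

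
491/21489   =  491/21489  =  0.02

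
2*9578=19156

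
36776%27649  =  9127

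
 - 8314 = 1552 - 9866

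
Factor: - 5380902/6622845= - 1793634/2207615 = - 2^1*3^1* 5^( - 1 )*233^1  *  1283^1*441523^( - 1 ) 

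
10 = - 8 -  - 18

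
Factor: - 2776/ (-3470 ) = 4/5 = 2^2*5^(- 1)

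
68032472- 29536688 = 38495784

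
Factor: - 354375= - 3^4*5^4 *7^1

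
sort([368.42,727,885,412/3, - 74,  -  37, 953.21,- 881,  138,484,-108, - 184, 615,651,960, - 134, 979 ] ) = [-881, - 184, -134,- 108, - 74,  -  37,412/3,138 , 368.42,484,615, 651, 727,885,953.21,960,979 ]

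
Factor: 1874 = 2^1*937^1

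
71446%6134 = 3972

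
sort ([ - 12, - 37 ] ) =[ - 37,  -  12]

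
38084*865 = 32942660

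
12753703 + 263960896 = 276714599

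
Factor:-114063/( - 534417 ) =13^(  -  1 )*71^ ( - 1)  *  197^1 = 197/923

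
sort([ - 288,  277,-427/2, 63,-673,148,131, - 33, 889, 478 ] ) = [-673 ,-288, - 427/2, - 33, 63 , 131, 148,277,478,889] 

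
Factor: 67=67^1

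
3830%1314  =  1202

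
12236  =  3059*4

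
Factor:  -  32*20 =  - 2^7*5^1=-640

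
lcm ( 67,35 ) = 2345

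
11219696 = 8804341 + 2415355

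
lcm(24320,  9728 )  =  48640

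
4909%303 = 61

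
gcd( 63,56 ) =7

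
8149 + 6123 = 14272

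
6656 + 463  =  7119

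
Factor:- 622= - 2^1*311^1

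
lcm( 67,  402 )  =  402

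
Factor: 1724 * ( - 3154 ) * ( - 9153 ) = 2^3 * 3^4*19^1*83^1*113^1 * 431^1 = 49769400888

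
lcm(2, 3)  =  6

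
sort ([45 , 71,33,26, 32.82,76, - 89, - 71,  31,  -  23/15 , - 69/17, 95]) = [ - 89,-71, - 69/17, - 23/15,26,31,  32.82, 33,45, 71,76,95 ]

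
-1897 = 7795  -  9692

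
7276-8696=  - 1420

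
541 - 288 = 253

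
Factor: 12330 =2^1*3^2*5^1 * 137^1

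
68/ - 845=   -  1+777/845 = - 0.08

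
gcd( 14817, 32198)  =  1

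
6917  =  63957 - 57040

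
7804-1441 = 6363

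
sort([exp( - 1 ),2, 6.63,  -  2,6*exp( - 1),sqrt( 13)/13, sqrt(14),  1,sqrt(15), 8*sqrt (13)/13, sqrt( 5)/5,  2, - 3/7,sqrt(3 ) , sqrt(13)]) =[ - 2 , -3/7, sqrt(13)/13,exp( - 1 ),sqrt( 5 )/5, 1,  sqrt(3), 2, 2,6*exp(  -  1), 8*sqrt(13)/13,sqrt (13) , sqrt(14),sqrt(15 ),  6.63 ]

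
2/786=1/393=0.00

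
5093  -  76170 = -71077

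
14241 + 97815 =112056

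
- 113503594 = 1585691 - 115089285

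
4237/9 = 470 + 7/9 = 470.78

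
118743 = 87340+31403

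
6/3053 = 6/3053 = 0.00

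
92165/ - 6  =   - 92165/6 = - 15360.83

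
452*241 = 108932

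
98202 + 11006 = 109208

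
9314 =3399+5915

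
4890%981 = 966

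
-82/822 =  - 41/411 = - 0.10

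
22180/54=410 + 20/27 = 410.74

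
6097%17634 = 6097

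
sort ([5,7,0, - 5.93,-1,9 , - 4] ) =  [- 5.93,-4, - 1 , 0,5, 7, 9]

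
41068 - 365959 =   -  324891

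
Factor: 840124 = 2^2 *210031^1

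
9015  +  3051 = 12066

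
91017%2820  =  777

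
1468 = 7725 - 6257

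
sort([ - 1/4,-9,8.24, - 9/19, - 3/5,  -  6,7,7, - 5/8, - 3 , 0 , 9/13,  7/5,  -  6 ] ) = [ - 9, - 6, - 6,-3,-5/8 , -3/5,-9/19,- 1/4,0,9/13,7/5,7, 7 , 8.24]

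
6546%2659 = 1228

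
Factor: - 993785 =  - 5^1*13^1*15289^1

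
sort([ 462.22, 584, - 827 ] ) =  [ - 827,462.22,584] 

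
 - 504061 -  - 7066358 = 6562297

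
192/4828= 48/1207 =0.04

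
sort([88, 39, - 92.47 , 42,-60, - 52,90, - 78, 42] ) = [ - 92.47, - 78, - 60,-52 , 39 , 42, 42, 88, 90] 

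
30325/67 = 452 + 41/67 = 452.61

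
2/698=1/349 = 0.00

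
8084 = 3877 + 4207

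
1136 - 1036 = 100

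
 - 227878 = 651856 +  - 879734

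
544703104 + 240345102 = 785048206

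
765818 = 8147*94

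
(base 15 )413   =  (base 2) 1110010110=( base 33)RR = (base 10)918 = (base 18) 2f0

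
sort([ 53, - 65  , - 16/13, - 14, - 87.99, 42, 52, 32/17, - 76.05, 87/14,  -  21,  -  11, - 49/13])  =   [ - 87.99,-76.05 , - 65, - 21, - 14, - 11, - 49/13,-16/13, 32/17, 87/14, 42, 52,53 ]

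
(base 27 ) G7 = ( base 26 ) GN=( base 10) 439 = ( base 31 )E5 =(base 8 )667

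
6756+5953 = 12709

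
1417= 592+825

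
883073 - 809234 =73839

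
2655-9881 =-7226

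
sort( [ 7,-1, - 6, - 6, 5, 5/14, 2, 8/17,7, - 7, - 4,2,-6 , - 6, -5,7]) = [ - 7, -6, - 6, - 6,-6, -5, - 4,  -  1,5/14, 8/17, 2,2, 5, 7, 7, 7 ] 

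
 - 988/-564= 1 + 106/141= 1.75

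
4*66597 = 266388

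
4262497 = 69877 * 61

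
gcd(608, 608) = 608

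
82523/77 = 1071 +8/11= 1071.73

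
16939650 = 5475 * 3094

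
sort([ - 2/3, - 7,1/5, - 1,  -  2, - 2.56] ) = [ - 7, - 2.56,  -  2, - 1, - 2/3, 1/5]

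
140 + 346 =486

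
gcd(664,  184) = 8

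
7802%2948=1906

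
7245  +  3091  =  10336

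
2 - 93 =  - 91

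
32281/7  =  32281/7 = 4611.57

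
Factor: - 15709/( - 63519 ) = 23/93 = 3^( - 1)*23^1*31^( - 1) 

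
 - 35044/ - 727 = 48 + 148/727 = 48.20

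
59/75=59/75 = 0.79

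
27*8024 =216648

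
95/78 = 95/78 = 1.22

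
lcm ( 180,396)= 1980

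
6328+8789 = 15117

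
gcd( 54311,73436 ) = 1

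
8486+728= 9214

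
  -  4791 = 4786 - 9577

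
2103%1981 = 122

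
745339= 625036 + 120303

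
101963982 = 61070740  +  40893242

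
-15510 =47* (  -  330 ) 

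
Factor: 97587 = 3^2*7^1*1549^1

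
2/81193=2/81193 = 0.00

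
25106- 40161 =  - 15055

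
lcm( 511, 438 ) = 3066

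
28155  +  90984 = 119139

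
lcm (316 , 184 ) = 14536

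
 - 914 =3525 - 4439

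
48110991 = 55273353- 7162362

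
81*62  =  5022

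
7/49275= 7/49275 = 0.00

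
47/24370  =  47/24370 = 0.00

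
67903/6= 11317+1/6 = 11317.17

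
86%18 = 14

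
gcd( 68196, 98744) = 4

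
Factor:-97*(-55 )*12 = 64020 = 2^2*3^1*5^1*11^1*97^1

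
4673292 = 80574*58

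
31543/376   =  83  +  335/376 = 83.89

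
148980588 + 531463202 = 680443790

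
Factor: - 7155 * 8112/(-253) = 58041360/253 = 2^4*3^4*5^1*11^( -1)*13^2*23^( - 1)*53^1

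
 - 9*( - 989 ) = 8901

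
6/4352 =3/2176= 0.00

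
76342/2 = 38171 = 38171.00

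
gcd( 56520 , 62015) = 785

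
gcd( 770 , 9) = 1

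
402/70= 201/35 = 5.74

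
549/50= 549/50 = 10.98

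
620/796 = 155/199 = 0.78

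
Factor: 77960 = 2^3*5^1*1949^1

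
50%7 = 1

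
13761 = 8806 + 4955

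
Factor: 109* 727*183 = 3^1*61^1*109^1*727^1=14501469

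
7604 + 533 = 8137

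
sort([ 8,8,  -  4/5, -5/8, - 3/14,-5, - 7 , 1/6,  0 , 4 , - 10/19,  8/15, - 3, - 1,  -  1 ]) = [ - 7 , - 5, - 3 , - 1, - 1, - 4/5 , - 5/8 , - 10/19, - 3/14,0,1/6, 8/15 , 4,  8 , 8]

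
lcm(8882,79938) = 79938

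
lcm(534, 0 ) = 0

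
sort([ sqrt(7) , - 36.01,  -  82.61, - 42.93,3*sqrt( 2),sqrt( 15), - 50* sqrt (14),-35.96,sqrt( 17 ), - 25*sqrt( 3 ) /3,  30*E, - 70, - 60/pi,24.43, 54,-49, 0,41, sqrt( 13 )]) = [ - 50 * sqrt(14),  -  82.61, - 70,-49,-42.93,-36.01,-35.96, - 60/pi, - 25*sqrt (3 ) /3,0,sqrt( 7 ),  sqrt( 13), sqrt( 15),sqrt( 17),3* sqrt(2),24.43, 41,  54,  30*E]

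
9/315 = 1/35  =  0.03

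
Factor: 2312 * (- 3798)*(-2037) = 17886848112 = 2^4*3^3*7^1*17^2*97^1*211^1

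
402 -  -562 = 964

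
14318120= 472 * 30335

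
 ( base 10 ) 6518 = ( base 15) 1DE8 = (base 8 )14566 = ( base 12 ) 3932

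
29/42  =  29/42 = 0.69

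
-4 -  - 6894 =6890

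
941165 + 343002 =1284167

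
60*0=0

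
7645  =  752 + 6893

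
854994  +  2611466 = 3466460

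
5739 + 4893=10632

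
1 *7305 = 7305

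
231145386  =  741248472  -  510103086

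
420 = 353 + 67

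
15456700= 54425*284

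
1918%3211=1918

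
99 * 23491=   2325609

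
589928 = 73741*8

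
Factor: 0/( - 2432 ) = 0 = 0^1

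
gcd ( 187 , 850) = 17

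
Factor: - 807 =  - 3^1*269^1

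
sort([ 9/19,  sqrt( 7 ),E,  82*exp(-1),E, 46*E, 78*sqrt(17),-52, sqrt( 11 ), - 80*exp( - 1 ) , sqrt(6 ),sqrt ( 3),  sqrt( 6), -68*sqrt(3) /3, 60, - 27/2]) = [ - 52, - 68*sqrt(3)/3, - 80*exp(-1), - 27/2, 9/19,  sqrt(3 ), sqrt(6), sqrt( 6)  ,  sqrt( 7 ),E, E , sqrt(11 ),82*exp(-1),  60,46*E,78*sqrt( 17 ) ] 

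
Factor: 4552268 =2^2*7^1*367^1*  443^1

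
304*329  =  100016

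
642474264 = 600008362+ 42465902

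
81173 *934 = 75815582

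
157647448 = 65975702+91671746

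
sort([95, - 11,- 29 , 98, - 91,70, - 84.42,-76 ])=[ - 91,  -  84.42,-76,-29,-11,70,95,98 ]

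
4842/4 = 1210 + 1/2 = 1210.50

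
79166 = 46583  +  32583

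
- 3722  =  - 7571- - 3849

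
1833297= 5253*349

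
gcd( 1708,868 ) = 28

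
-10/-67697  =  10/67697 = 0.00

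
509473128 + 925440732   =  1434913860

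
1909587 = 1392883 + 516704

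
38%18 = 2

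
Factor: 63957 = 3^1*21319^1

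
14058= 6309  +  7749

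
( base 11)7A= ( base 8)127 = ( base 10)87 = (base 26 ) 39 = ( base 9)106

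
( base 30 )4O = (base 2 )10010000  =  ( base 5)1034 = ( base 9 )170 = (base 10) 144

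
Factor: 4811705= 5^1*962341^1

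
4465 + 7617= 12082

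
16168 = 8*2021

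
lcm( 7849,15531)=729957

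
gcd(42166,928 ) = 58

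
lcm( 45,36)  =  180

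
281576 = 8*35197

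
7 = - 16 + 23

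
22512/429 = 7504/143 = 52.48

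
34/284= 17/142 = 0.12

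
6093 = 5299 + 794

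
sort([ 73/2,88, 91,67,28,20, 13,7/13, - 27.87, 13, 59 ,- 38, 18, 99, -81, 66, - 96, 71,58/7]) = [ - 96, - 81, - 38, - 27.87,7/13 , 58/7, 13 , 13  ,  18,20, 28, 73/2, 59, 66,  67,  71 , 88,  91,  99]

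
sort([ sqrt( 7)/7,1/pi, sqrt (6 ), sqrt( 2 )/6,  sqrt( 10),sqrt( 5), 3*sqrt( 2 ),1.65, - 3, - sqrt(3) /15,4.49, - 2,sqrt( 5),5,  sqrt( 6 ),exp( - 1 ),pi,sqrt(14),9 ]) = [ - 3, - 2 , - sqrt( 3 ) /15, sqrt( 2 )/6, 1/pi,exp( - 1 ), sqrt( 7 )/7, 1.65, sqrt( 5 ),sqrt( 5 ), sqrt( 6 ), sqrt( 6) , pi, sqrt ( 10 ), sqrt( 14 ), 3*sqrt (2 ),  4.49,5, 9]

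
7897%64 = 25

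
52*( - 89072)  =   - 4631744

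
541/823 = 541/823  =  0.66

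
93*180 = 16740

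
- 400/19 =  - 400/19 =- 21.05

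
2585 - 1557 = 1028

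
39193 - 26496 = 12697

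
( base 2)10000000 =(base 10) 128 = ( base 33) 3T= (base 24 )58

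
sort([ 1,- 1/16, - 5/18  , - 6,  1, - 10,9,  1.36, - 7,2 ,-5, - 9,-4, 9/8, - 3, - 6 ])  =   [ - 10,-9, - 7, -6,-6 ,-5, - 4, - 3, - 5/18, - 1/16 , 1,1, 9/8 , 1.36 , 2, 9]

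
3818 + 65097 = 68915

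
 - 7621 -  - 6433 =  - 1188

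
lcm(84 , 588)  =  588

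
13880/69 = 13880/69 = 201.16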